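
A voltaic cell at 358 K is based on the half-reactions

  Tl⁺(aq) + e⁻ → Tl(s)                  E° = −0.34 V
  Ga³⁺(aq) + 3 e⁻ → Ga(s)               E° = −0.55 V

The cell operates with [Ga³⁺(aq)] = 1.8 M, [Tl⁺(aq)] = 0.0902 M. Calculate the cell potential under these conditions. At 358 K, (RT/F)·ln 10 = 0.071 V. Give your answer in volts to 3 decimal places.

Tl⁺/Tl is reduced (cathode, E° = −0.34 V) and Ga³⁺/Ga is oxidized (anode).
The standard potential is −0.34 − (−0.55) = +0.21 V and the balanced reaction transfers n = 3 electrons.
The balanced reaction is 3 Tl⁺(aq) + Ga(s) → 3 Tl(s) + Ga³⁺(aq), so Q = [Ga³⁺(aq)] / [Tl⁺(aq)]^3 = 2.45×10^3 and log Q = 3.390.
By the Nernst equation, E = +0.21 − (0.071/3)·(3.390) = +0.130 V.

+0.130 V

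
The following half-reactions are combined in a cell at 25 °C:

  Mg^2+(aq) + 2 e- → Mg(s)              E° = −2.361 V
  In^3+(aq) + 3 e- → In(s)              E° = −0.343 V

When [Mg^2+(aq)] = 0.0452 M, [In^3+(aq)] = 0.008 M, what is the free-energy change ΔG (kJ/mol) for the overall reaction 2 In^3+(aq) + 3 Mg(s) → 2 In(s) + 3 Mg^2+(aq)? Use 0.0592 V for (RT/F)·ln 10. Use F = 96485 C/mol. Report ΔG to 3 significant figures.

E°cell = −0.343 − (−2.361) = +2.018 V; the balanced reaction transfers n = 6 electrons.
The reaction quotient is [Mg^2+(aq)]^3 / [In^3+(aq)]^2 = 1.44; by Nernst, E = +2.018 − (0.0592/6)(0.159) = +2.0164 V.
ΔG = −nFE = −(6)(96485)(+2.0164) J/mol = −1170 kJ/mol.

−1170 kJ/mol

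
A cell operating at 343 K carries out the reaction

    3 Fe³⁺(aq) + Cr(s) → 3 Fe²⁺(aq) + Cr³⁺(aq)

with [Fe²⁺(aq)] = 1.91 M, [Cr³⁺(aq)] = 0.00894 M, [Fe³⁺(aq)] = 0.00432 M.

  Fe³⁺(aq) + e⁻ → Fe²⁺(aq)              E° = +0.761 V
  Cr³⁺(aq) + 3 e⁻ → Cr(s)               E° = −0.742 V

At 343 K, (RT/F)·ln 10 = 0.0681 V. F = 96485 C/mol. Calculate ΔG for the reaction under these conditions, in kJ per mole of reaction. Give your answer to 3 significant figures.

With Fe³⁺/Fe²⁺ reduced at the cathode, E°cell = +0.761 − (−0.742) = +1.503 V and n = 3.
Q = ([Fe²⁺(aq)]^3·[Cr³⁺(aq)]) / [Fe³⁺(aq)]^3 = 7.73×10^5, so log Q = 5.888 and E = +1.503 − (0.0681/3)(5.888) = +1.3693 V.
Finally ΔG = −nFE = −(3)(96485 C/mol)(+1.3693 V) = −396 kJ/mol.

−396 kJ/mol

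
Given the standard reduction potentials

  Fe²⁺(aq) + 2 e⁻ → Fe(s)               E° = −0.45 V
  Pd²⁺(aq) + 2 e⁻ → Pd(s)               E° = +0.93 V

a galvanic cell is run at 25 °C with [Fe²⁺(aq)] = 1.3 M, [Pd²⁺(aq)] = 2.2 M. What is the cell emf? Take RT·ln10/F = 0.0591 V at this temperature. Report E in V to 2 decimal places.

+1.39 V

Since E°(Pd²⁺/Pd) > E°(Fe²⁺/Fe), Pd²⁺/Pd serves as the cathode.
The standard potential is +0.93 − (−0.45) = +1.38 V and the balanced reaction transfers n = 2 electrons.
For the overall reaction Pd²⁺(aq) + Fe(s) → Pd(s) + Fe²⁺(aq), Q = [Fe²⁺(aq)] / [Pd²⁺(aq)] = 0.591, giving log Q = −0.228.
Applying E = E° − (RT ln10/nF)·log Q gives +1.38 − (0.0591/2)(−0.228) = +1.39 V.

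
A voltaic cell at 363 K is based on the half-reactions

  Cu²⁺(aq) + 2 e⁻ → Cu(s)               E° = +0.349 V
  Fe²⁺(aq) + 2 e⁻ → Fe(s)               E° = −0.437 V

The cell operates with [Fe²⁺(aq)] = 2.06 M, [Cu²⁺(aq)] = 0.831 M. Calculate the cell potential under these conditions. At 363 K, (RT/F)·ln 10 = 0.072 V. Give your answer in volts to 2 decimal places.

Since E°(Cu²⁺/Cu) > E°(Fe²⁺/Fe), Cu²⁺/Cu serves as the cathode.
The standard potential is +0.349 − (−0.437) = +0.786 V and the balanced reaction transfers n = 2 electrons.
For the overall reaction Cu²⁺(aq) + Fe(s) → Cu(s) + Fe²⁺(aq), Q = [Fe²⁺(aq)] / [Cu²⁺(aq)] = 2.48, giving log Q = 0.394.
E = E° − (0.072/n)·log Q = +0.786 − (0.072/2)(0.394) = +0.77 V.

+0.77 V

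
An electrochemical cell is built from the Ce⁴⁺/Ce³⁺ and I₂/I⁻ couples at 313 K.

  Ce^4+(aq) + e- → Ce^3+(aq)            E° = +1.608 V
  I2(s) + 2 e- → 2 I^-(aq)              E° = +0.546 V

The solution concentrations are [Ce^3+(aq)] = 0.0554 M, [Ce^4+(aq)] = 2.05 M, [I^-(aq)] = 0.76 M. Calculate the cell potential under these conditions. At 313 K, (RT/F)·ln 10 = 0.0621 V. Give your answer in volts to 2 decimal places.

+1.15 V

Since E°(Ce⁴⁺/Ce³⁺) > E°(I₂/I⁻), Ce⁴⁺/Ce³⁺ serves as the cathode.
The standard potential is +1.608 − (+0.546) = +1.062 V and the balanced reaction transfers n = 2 electrons.
The balanced reaction is 2 Ce^4+(aq) + 2 I^-(aq) → 2 Ce^3+(aq) + I2(s), so Q = [Ce^3+(aq)]^2 / ([Ce^4+(aq)]^2·[I^-(aq)]^2) = 0.00126 and log Q = −2.898.
Applying E = E° − (RT ln10/nF)·log Q gives +1.062 − (0.0621/2)(−2.898) = +1.15 V.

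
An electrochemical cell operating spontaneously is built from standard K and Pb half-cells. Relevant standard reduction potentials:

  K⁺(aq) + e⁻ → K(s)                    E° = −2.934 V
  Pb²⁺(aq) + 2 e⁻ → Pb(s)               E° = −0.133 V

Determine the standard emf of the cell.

+2.801 V

The Pb²⁺/Pb couple has the higher E°, so Pb ion is reduced (cathode) and K is oxidized (anode).
E°cell = E°(cathode) − E°(anode) = −0.133 − (−2.934) = +2.801 V.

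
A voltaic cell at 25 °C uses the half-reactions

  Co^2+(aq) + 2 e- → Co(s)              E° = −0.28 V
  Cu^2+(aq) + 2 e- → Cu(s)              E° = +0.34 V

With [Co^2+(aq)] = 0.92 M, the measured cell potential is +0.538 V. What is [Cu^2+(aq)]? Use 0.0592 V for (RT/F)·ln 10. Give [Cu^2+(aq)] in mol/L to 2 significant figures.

Cu²⁺/Cu is the cathode (higher E°); E°cell = +0.34 − (−0.28) = +0.62 V with n = 2.
Rearranging E = E° − (0.0592/n)·log Q gives log Q = 2(+0.62 − (+0.538))/0.0592 = 2.770.
The balanced reaction is Cu^2+(aq) + Co(s) → Cu(s) + Co^2+(aq), so Q = [Co^2+(aq)] / [Cu^2+(aq)].
Solving for the unknown gives log [Cu^2+(aq)] = −2.806, so [Cu^2+(aq)] ≈ 0.0016 M.

0.0016 M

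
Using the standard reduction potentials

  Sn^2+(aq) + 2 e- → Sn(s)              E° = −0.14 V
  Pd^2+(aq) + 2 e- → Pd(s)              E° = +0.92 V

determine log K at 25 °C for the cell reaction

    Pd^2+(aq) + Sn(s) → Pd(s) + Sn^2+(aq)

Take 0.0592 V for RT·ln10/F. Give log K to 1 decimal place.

log K = 35.8

The Pd²⁺/Pd couple is reduced (cathode); E°cell = +0.92 − (−0.14) = +1.06 V with n = 2.
At equilibrium E = 0, so log K = nE°cell / 0.0592 = (2)(+1.06) / 0.0592 = 35.8.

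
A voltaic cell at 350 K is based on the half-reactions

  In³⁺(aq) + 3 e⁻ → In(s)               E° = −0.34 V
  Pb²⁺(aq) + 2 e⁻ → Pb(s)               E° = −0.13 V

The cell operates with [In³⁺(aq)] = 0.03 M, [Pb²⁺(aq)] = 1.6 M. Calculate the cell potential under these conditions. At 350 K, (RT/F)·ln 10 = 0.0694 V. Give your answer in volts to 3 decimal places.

+0.252 V

Pb²⁺/Pb is reduced (cathode, E° = −0.13 V) and In³⁺/In is oxidized (anode).
E°cell = E°cat − E°an = −0.13 − (−0.34) = +0.21 V; n = 6.
For the overall reaction 3 Pb²⁺(aq) + 2 In(s) → 3 Pb(s) + 2 In³⁺(aq), Q = [In³⁺(aq)]^2 / [Pb²⁺(aq)]^3 = 0.00022, giving log Q = −3.658.
By the Nernst equation, E = +0.21 − (0.0694/6)·(−3.658) = +0.252 V.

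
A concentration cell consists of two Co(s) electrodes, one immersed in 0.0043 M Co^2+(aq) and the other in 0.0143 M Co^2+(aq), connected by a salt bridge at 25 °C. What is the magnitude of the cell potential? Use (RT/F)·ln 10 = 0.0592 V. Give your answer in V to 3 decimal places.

0.015 V

For a concentration cell E°cell = 0, since both electrodes use the same couple.
The compartment with the higher Co^2+(aq) concentration (0.0143 M) acts as the cathode; ions are reduced there and produced at the dilute (0.0043 M) anode.
With n = 2, Ecell = −(0.0592/2)·log([dilute]/[conc]) = −(0.0592/2)·log(0.0043/0.0143) = +0.015 V.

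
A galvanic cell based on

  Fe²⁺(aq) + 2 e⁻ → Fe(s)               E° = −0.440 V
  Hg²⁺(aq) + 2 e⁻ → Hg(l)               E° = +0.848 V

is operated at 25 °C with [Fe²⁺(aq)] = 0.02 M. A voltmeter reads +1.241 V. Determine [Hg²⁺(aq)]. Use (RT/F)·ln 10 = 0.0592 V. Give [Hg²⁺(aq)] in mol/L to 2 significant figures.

The Hg²⁺/Hg couple has the larger reduction potential, so it is the cathode: E°cell = +0.848 − (−0.440) = +1.288 V and n = 2.
From the Nernst equation, log Q = n(E° − E)/0.0592 = 2·(+1.288 − (+1.241))/0.0592 = 1.588.
The balanced reaction is Hg²⁺(aq) + Fe(s) → Hg(l) + Fe²⁺(aq), so Q = [Fe²⁺(aq)] / [Hg²⁺(aq)].
Solving for the unknown gives log [Hg²⁺(aq)] = −3.287, so [Hg²⁺(aq)] ≈ 0.00052 M.

0.00052 M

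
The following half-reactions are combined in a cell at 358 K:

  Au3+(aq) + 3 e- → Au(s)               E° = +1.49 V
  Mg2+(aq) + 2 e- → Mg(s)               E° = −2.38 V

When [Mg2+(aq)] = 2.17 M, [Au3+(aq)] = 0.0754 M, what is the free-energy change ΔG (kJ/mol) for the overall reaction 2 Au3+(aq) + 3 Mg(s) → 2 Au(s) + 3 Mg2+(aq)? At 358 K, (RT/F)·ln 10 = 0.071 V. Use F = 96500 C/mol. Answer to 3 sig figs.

With Au³⁺/Au reduced at the cathode, E°cell = +1.49 − (−2.38) = +3.87 V and n = 6.
The reaction quotient is [Mg2+(aq)]^3 / [Au3+(aq)]^2 = 1.8×10^3; by Nernst, E = +3.87 − (0.071/6)(3.255) = +3.8315 V.
Then ΔG = −nFE = −6 × 96500 × +3.8315 J/mol = −2220 kJ/mol.

−2220 kJ/mol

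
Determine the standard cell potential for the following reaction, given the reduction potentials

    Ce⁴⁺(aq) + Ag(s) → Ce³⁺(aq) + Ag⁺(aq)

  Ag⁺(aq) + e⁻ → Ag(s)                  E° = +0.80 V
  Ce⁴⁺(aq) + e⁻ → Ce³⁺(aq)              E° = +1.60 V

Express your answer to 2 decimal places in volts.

In the reaction as written, Ce⁴⁺(aq) is reduced (cathode) and Ag⁺(aq) is produced by oxidation at the anode.
E°cell = E°(cathode) − E°(anode) = +1.60 − (+0.80) = +0.80 V.
The positive value indicates the reaction is spontaneous as written.

+0.80 V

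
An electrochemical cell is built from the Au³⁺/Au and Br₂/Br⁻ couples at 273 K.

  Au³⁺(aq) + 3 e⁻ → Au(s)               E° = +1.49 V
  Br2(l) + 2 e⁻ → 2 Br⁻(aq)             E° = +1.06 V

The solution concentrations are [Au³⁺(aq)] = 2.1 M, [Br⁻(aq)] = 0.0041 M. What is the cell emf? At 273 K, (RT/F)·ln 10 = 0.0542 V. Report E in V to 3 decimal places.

+0.306 V

The Au³⁺/Au couple has the more positive E°, so it is the cathode; Br₂/Br⁻ is the anode.
E°cell = E°cat − E°an = +1.49 − (+1.06) = +0.43 V; n = 6.
Balancing gives 2 Au³⁺(aq) + 6 Br⁻(aq) → 2 Au(s) + 3 Br2(l); hence Q = 1 / ([Au³⁺(aq)]^2·[Br⁻(aq)]^6) = 4.77×10^13 (log Q = 13.679).
E = E° − (0.0542/n)·log Q = +0.43 − (0.0542/6)(13.679) = +0.306 V.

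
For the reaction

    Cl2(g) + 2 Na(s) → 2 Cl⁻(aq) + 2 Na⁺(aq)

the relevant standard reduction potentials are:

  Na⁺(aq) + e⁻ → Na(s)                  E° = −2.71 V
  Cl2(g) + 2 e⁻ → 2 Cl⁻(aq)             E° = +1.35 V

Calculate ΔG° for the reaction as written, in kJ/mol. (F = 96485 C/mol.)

−783 kJ/mol

In the reaction as written Cl2(g) is reduced, so the Cl₂/Cl⁻ couple is the cathode and Na⁺/Na is the anode.
E°cell = +1.35 − (−2.71) = +4.06 V; balancing electrons gives n = 2.
ΔG° = −nFE°cell = −(2)(96485)(+4.06) J/mol = −783 kJ/mol.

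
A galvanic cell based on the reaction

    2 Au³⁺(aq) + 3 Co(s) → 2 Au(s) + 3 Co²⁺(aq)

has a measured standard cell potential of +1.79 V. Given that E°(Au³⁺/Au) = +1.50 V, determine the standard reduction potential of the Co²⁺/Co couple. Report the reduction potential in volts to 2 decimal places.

−0.29 V

In the reaction as written the Au³⁺/Au couple is reduced (cathode) and Co²⁺/Co is oxidized (anode), so E°cell = E°(Au³⁺/Au) − E°(Co²⁺/Co).
E°(Co²⁺/Co) = E°(cathode) − E°cell = +1.50 − (+1.79) = −0.29 V.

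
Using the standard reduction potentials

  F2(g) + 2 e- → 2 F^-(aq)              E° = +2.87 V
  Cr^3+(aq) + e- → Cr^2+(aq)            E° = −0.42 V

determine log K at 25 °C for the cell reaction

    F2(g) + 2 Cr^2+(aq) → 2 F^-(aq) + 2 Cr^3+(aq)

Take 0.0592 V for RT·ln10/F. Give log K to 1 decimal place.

log K = 111.1

The F₂/F⁻ couple is reduced (cathode); E°cell = +2.87 − (−0.42) = +3.29 V with n = 2.
At equilibrium E = 0, so log K = nE°cell / 0.0592 = (2)(+3.29) / 0.0592 = 111.1.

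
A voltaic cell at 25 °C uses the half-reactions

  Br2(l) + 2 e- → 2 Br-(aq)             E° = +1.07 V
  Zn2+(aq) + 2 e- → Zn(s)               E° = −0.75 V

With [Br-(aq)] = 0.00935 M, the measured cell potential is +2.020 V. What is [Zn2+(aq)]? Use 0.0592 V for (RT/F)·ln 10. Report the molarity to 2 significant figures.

0.0020 M

With Br₂/Br⁻ at the cathode and Zn²⁺/Zn at the anode, E°cell = +1.07 − (−0.75) = +1.82 V (n = 2).
Rearranging E = E° − (0.0592/n)·log Q gives log Q = 2(+1.82 − (+2.020))/0.0592 = −6.757.
For Br2(l) + Zn(s) → 2 Br-(aq) + Zn2+(aq), the reaction quotient is Q = [Br-(aq)]^2·[Zn2+(aq)].
Substituting the known concentrations and solving, log [Zn2+(aq)] = −2.699 and [Zn2+(aq)] = 0.0020 M.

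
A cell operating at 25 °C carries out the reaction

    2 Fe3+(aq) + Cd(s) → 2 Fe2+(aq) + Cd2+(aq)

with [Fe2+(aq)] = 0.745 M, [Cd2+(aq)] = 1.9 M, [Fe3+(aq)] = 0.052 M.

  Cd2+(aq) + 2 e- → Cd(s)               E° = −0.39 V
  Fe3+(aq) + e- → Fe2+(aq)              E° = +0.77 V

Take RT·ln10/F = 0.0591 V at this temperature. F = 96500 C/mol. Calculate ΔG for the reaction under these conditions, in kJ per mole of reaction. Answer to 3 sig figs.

−209 kJ/mol

The standard cell potential is +0.77 − (−0.39) = +1.16 V, with n = 2 electrons in the balanced equation.
The reaction quotient is ([Fe2+(aq)]^2·[Cd2+(aq)]) / [Fe3+(aq)]^2 = 390; by Nernst, E = +1.16 − (0.0591/2)(2.591) = +1.0834 V.
ΔG = −nFE = −(2)(96500)(+1.0834) J/mol = −209 kJ/mol.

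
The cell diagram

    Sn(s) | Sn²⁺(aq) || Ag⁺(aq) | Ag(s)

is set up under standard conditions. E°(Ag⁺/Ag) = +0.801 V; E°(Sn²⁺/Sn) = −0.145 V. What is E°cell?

By convention the left-hand electrode in cell notation is the anode (oxidation) and the right-hand electrode is the cathode (reduction).
E°cell = E°(right) − E°(left) = +0.801 − (−0.145) = +0.946 V.

+0.946 V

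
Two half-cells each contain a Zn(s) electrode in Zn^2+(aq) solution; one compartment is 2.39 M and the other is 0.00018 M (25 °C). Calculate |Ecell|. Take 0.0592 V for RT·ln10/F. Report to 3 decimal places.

For a concentration cell E°cell = 0, since both electrodes use the same couple.
The compartment with the higher Zn^2+(aq) concentration (2.39 M) acts as the cathode; ions are reduced there and produced at the dilute (0.00018 M) anode.
With n = 2, Ecell = −(0.0592/2)·log([dilute]/[conc]) = −(0.0592/2)·log(0.00018/2.39) = +0.122 V.

0.122 V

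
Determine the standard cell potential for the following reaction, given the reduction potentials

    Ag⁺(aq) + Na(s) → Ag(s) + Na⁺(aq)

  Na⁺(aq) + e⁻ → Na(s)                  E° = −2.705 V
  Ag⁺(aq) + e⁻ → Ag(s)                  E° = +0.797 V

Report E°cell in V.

Ag⁺(aq) gains electrons, so the Ag⁺/Ag couple is the cathode; the Na⁺/Na couple is the anode.
E°cell = E°(cathode) − E°(anode) = +0.797 − (−2.705) = +3.502 V.
The positive value indicates the reaction is spontaneous as written.

+3.502 V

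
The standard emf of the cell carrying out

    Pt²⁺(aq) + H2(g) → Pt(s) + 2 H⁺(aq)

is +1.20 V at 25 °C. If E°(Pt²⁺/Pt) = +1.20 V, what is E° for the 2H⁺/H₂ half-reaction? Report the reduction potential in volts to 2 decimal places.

In the reaction as written the Pt²⁺/Pt couple is reduced (cathode) and 2H⁺/H₂ is oxidized (anode), so E°cell = E°(Pt²⁺/Pt) − E°(2H⁺/H₂).
E°(2H⁺/H₂) = E°(cathode) − E°cell = +1.20 − (+1.20) = +0.00 V.

+0.00 V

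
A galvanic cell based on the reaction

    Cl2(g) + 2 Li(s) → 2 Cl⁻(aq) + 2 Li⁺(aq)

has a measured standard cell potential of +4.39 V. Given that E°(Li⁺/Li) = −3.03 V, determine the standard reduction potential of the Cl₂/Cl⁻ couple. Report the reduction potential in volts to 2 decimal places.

+1.36 V

In the reaction as written the Cl₂/Cl⁻ couple is reduced (cathode) and Li⁺/Li is oxidized (anode), so E°cell = E°(Cl₂/Cl⁻) − E°(Li⁺/Li).
E°(Cl₂/Cl⁻) = E°cell + E°(anode) = +4.39 + (−3.03) = +1.36 V.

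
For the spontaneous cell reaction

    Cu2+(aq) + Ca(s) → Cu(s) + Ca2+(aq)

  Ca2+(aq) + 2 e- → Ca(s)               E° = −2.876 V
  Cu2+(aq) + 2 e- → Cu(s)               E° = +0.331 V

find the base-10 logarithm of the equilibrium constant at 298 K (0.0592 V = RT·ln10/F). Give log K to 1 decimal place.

The Cu²⁺/Cu couple is reduced (cathode); E°cell = +0.331 − (−2.876) = +3.207 V with n = 2.
At equilibrium E = 0, so log K = nE°cell / 0.0592 = (2)(+3.207) / 0.0592 = 108.3.

log K = 108.3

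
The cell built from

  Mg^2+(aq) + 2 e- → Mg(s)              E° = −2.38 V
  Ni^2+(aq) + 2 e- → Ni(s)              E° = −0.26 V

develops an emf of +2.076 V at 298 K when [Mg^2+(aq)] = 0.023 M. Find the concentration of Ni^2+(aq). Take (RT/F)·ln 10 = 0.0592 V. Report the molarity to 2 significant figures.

Ni²⁺/Ni is the cathode (higher E°); E°cell = −0.26 − (−2.38) = +2.12 V with n = 2.
Since E = E° − (0.0592/n)·log Q, log Q = n(E° − E)/0.0592 = 1.486.
For Ni^2+(aq) + Mg(s) → Ni(s) + Mg^2+(aq), the reaction quotient is Q = [Mg^2+(aq)] / [Ni^2+(aq)].
Isolating [Ni^2+(aq)] in Q = 10^{1.486} yields log [Ni^2+(aq)] = −3.124, i.e. 0.00075 M.

0.00075 M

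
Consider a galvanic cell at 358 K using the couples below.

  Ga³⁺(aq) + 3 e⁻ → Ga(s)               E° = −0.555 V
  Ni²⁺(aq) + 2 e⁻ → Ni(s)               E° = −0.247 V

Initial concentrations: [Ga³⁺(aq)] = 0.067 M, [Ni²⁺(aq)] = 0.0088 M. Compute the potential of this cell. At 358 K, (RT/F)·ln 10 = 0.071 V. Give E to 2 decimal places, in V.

Since E°(Ni²⁺/Ni) > E°(Ga³⁺/Ga), Ni²⁺/Ni serves as the cathode.
E°cell = −0.247 − (−0.555) = +0.308 V, with n = 6 electrons transferred.
For the overall reaction 3 Ni²⁺(aq) + 2 Ga(s) → 3 Ni(s) + 2 Ga³⁺(aq), Q = [Ga³⁺(aq)]^2 / [Ni²⁺(aq)]^3 = 6.59×10^3, giving log Q = 3.819.
Applying E = E° − (RT ln10/nF)·log Q gives +0.308 − (0.071/6)(3.819) = +0.26 V.

+0.26 V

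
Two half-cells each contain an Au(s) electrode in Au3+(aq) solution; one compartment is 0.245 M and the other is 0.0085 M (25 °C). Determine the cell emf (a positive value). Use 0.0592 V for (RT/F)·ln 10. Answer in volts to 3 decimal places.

0.029 V

For a concentration cell E°cell = 0, since both electrodes use the same couple.
The compartment with the higher Au3+(aq) concentration (0.245 M) acts as the cathode; ions are reduced there and produced at the dilute (0.0085 M) anode.
With n = 3, Ecell = −(0.0592/3)·log([dilute]/[conc]) = −(0.0592/3)·log(0.0085/0.245) = +0.029 V.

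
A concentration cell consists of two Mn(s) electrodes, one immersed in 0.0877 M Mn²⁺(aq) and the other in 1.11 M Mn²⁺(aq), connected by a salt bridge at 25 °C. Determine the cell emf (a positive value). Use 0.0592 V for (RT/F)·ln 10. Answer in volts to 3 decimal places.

For a concentration cell E°cell = 0, since both electrodes use the same couple.
The compartment with the higher Mn²⁺(aq) concentration (1.11 M) acts as the cathode; ions are reduced there and produced at the dilute (0.0877 M) anode.
With n = 2, Ecell = −(0.0592/2)·log([dilute]/[conc]) = −(0.0592/2)·log(0.0877/1.11) = +0.033 V.

0.033 V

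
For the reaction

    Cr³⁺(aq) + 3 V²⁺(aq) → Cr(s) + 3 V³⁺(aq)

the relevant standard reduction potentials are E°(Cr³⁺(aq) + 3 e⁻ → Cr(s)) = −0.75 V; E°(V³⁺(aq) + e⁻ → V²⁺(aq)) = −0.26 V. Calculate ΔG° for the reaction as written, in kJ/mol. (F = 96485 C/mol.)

In the reaction as written Cr³⁺(aq) is reduced, so the Cr³⁺/Cr couple is the cathode and V³⁺/V²⁺ is the anode.
E°cell = −0.75 − (−0.26) = −0.49 V; balancing electrons gives n = 3.
ΔG° = −nFE°cell = −(3)(96485)(−0.49) J/mol = +142 kJ/mol.

+142 kJ/mol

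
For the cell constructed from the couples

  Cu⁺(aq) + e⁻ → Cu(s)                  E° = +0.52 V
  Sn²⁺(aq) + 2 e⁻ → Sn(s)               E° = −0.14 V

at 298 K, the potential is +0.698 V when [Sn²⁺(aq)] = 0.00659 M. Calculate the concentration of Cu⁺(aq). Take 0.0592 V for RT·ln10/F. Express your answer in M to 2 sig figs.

Cu⁺/Cu is the cathode (higher E°); E°cell = +0.52 − (−0.14) = +0.66 V with n = 2.
From the Nernst equation, log Q = n(E° − E)/0.0592 = 2·(+0.66 − (+0.698))/0.0592 = −1.284.
The balanced reaction is 2 Cu⁺(aq) + Sn(s) → 2 Cu(s) + Sn²⁺(aq), so Q = [Sn²⁺(aq)] / [Cu⁺(aq)]^2.
Isolating [Cu⁺(aq)] in Q = 10^{−1.284} yields log [Cu⁺(aq)] = −0.449, i.e. 0.36 M.

0.36 M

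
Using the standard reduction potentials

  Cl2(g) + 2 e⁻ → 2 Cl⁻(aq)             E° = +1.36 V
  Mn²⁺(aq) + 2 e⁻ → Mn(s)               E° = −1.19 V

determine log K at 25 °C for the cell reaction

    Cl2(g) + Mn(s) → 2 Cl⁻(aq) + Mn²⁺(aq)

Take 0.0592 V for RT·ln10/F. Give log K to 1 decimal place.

The Cl₂/Cl⁻ couple is reduced (cathode); E°cell = +1.36 − (−1.19) = +2.55 V with n = 2.
At equilibrium E = 0, so log K = nE°cell / 0.0592 = (2)(+2.55) / 0.0592 = 86.1.

log K = 86.1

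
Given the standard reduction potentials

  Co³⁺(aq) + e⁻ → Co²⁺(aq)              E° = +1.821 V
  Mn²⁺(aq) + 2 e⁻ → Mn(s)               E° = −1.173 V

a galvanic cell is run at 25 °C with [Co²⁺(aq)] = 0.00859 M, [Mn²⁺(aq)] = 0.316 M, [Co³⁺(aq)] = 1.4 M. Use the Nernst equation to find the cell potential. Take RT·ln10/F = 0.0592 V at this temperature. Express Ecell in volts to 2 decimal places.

The Co³⁺/Co²⁺ couple has the more positive E°, so it is the cathode; Mn²⁺/Mn is the anode.
The standard potential is +1.821 − (−1.173) = +2.994 V and the balanced reaction transfers n = 2 electrons.
Balancing gives 2 Co³⁺(aq) + Mn(s) → 2 Co²⁺(aq) + Mn²⁺(aq); hence Q = ([Co²⁺(aq)]^2·[Mn²⁺(aq)]) / [Co³⁺(aq)]^2 = 1.19×10^−5 (log Q = −4.925).
E = E° − (0.0592/n)·log Q = +2.994 − (0.0592/2)(−4.925) = +3.14 V.

+3.14 V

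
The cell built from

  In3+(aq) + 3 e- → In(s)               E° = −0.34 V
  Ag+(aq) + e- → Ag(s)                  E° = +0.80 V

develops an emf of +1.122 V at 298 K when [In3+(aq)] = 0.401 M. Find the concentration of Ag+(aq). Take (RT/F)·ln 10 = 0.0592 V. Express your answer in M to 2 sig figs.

0.37 M

The Ag⁺/Ag couple has the larger reduction potential, so it is the cathode: E°cell = +0.80 − (−0.34) = +1.14 V and n = 3.
Rearranging E = E° − (0.0592/n)·log Q gives log Q = 3(+1.14 − (+1.122))/0.0592 = 0.912.
The balanced reaction is 3 Ag+(aq) + In(s) → 3 Ag(s) + In3+(aq), so Q = [In3+(aq)] / [Ag+(aq)]^3.
Substituting the known concentrations and solving, log [Ag+(aq)] = −0.436 and [Ag+(aq)] = 0.37 M.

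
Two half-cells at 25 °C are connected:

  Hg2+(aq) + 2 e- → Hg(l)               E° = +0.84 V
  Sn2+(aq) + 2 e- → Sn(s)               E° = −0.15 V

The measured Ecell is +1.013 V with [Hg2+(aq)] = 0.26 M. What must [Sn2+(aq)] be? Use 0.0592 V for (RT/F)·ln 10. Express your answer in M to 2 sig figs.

The Hg²⁺/Hg couple has the larger reduction potential, so it is the cathode: E°cell = +0.84 − (−0.15) = +0.99 V and n = 2.
From the Nernst equation, log Q = n(E° − E)/0.0592 = 2·(+0.99 − (+1.013))/0.0592 = −0.777.
Balancing electrons gives Hg2+(aq) + Sn(s) → Hg(l) + Sn2+(aq); thus Q = [Sn2+(aq)] / [Hg2+(aq)].
Isolating [Sn2+(aq)] in Q = 10^{−0.777} yields log [Sn2+(aq)] = −1.362, i.e. 0.043 M.

0.043 M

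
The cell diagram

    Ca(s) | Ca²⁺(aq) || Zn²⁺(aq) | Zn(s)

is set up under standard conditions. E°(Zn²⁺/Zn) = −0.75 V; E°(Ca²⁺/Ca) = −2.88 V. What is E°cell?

+2.13 V

By convention the left-hand electrode in cell notation is the anode (oxidation) and the right-hand electrode is the cathode (reduction).
E°cell = E°(right) − E°(left) = −0.75 − (−2.88) = +2.13 V.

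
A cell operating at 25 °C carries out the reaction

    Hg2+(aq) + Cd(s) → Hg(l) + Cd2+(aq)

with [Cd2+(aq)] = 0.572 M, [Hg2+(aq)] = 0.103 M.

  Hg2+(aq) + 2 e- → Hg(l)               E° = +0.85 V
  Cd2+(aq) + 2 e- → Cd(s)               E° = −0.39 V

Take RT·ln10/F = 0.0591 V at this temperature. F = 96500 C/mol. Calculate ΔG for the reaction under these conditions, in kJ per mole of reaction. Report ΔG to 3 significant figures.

−235 kJ/mol

E°cell = +0.85 − (−0.39) = +1.24 V; the balanced reaction transfers n = 2 electrons.
Here Q = [Cd2+(aq)] / [Hg2+(aq)] = 5.55 (log Q = 0.745), giving E = +1.24 − (0.0591/2)·(0.745) = +1.2180 V.
Finally ΔG = −nFE = −(2)(96500 C/mol)(+1.2180 V) = −235 kJ/mol.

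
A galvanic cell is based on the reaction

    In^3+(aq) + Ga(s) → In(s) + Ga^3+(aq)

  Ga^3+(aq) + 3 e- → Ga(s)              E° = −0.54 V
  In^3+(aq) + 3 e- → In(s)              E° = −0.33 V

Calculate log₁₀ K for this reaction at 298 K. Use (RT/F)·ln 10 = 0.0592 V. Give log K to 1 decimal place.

The In³⁺/In couple is reduced (cathode); E°cell = −0.33 − (−0.54) = +0.21 V with n = 3.
At equilibrium E = 0, so log K = nE°cell / 0.0592 = (3)(+0.21) / 0.0592 = 10.6.

log K = 10.6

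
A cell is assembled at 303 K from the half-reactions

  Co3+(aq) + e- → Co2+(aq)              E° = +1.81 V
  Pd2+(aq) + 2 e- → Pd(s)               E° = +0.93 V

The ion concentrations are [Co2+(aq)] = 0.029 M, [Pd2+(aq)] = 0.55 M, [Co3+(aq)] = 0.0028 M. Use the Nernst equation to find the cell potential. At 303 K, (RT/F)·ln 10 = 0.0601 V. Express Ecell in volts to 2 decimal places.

The Co³⁺/Co²⁺ couple has the more positive E°, so it is the cathode; Pd²⁺/Pd is the anode.
E°cell = E°cat − E°an = +1.81 − (+0.93) = +0.88 V; n = 2.
Balancing gives 2 Co3+(aq) + Pd(s) → 2 Co2+(aq) + Pd2+(aq); hence Q = ([Co2+(aq)]^2·[Pd2+(aq)]) / [Co3+(aq)]^2 = 59 (log Q = 1.771).
By the Nernst equation, E = +0.88 − (0.0601/2)·(1.771) = +0.83 V.

+0.83 V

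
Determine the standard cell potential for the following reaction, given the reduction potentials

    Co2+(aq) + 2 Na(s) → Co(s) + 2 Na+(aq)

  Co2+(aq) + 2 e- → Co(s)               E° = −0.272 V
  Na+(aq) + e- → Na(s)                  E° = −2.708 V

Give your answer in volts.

In the reaction as written, Co2+(aq) is reduced (cathode) and Na+(aq) is produced by oxidation at the anode.
E°cell = E°(cathode) − E°(anode) = −0.272 − (−2.708) = +2.436 V.

+2.436 V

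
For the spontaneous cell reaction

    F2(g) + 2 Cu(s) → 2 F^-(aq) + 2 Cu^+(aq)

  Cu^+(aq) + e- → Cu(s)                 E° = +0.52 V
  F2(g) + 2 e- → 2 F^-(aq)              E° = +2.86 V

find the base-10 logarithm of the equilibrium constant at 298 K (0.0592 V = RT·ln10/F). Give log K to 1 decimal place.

log K = 79.1

The F₂/F⁻ couple is reduced (cathode); E°cell = +2.86 − (+0.52) = +2.34 V with n = 2.
At equilibrium E = 0, so log K = nE°cell / 0.0592 = (2)(+2.34) / 0.0592 = 79.1.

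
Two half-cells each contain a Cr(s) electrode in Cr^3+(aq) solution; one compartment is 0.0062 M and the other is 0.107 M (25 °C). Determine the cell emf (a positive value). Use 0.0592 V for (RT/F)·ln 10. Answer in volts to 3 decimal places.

For a concentration cell E°cell = 0, since both electrodes use the same couple.
The compartment with the higher Cr^3+(aq) concentration (0.107 M) acts as the cathode; ions are reduced there and produced at the dilute (0.0062 M) anode.
With n = 3, Ecell = −(0.0592/3)·log([dilute]/[conc]) = −(0.0592/3)·log(0.0062/0.107) = +0.024 V.

0.024 V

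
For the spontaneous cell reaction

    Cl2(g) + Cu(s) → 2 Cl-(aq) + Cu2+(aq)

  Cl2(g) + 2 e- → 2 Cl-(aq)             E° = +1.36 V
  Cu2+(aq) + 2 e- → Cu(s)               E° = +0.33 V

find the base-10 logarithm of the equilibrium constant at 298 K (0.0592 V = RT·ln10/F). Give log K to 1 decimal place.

log K = 34.8

The Cl₂/Cl⁻ couple is reduced (cathode); E°cell = +1.36 − (+0.33) = +1.03 V with n = 2.
At equilibrium E = 0, so log K = nE°cell / 0.0592 = (2)(+1.03) / 0.0592 = 34.8.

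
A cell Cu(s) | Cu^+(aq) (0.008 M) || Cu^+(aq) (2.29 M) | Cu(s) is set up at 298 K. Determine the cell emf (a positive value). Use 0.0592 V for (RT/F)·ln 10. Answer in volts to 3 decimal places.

0.145 V

For a concentration cell E°cell = 0, since both electrodes use the same couple.
The compartment with the higher Cu^+(aq) concentration (2.29 M) acts as the cathode; ions are reduced there and produced at the dilute (0.008 M) anode.
With n = 1, Ecell = −(0.0592/1)·log([dilute]/[conc]) = −(0.0592/1)·log(0.008/2.29) = +0.145 V.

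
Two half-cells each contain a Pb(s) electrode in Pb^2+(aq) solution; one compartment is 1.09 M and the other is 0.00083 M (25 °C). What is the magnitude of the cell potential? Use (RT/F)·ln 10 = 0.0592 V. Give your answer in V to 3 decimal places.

For a concentration cell E°cell = 0, since both electrodes use the same couple.
The compartment with the higher Pb^2+(aq) concentration (1.09 M) acts as the cathode; ions are reduced there and produced at the dilute (0.00083 M) anode.
With n = 2, Ecell = −(0.0592/2)·log([dilute]/[conc]) = −(0.0592/2)·log(0.00083/1.09) = +0.092 V.

0.092 V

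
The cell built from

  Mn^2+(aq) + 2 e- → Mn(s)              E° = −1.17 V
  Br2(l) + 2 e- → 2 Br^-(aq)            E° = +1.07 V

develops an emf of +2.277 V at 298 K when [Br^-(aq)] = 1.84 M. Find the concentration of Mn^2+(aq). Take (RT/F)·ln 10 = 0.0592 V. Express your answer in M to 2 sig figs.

0.017 M

Br₂/Br⁻ is the cathode (higher E°); E°cell = +1.07 − (−1.17) = +2.24 V with n = 2.
From the Nernst equation, log Q = n(E° − E)/0.0592 = 2·(+2.24 − (+2.277))/0.0592 = −1.250.
The balanced reaction is Br2(l) + Mn(s) → 2 Br^-(aq) + Mn^2+(aq), so Q = [Br^-(aq)]^2·[Mn^2+(aq)].
Substituting the known concentrations and solving, log [Mn^2+(aq)] = −1.780 and [Mn^2+(aq)] = 0.017 M.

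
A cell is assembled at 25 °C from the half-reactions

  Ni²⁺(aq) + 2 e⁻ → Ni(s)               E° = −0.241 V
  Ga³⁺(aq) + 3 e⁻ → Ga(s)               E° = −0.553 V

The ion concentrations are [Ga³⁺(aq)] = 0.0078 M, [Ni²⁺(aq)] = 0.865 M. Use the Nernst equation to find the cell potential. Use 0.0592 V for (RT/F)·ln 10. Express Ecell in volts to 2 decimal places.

+0.35 V

The Ni²⁺/Ni couple has the more positive E°, so it is the cathode; Ga³⁺/Ga is the anode.
E°cell = −0.241 − (−0.553) = +0.312 V, with n = 6 electrons transferred.
Balancing gives 3 Ni²⁺(aq) + 2 Ga(s) → 3 Ni(s) + 2 Ga³⁺(aq); hence Q = [Ga³⁺(aq)]^2 / [Ni²⁺(aq)]^3 = 9.4×10^−5 (log Q = −4.027).
Applying E = E° − (RT ln10/nF)·log Q gives +0.312 − (0.0592/6)(−4.027) = +0.35 V.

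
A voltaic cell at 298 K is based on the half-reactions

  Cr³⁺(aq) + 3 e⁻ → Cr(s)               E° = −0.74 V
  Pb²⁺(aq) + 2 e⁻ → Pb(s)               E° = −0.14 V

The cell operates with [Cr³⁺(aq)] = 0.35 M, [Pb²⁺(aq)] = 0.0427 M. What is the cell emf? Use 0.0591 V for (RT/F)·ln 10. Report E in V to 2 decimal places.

Pb²⁺/Pb is reduced (cathode, E° = −0.14 V) and Cr³⁺/Cr is oxidized (anode).
E°cell = E°cat − E°an = −0.14 − (−0.74) = +0.60 V; n = 6.
The balanced reaction is 3 Pb²⁺(aq) + 2 Cr(s) → 3 Pb(s) + 2 Cr³⁺(aq), so Q = [Cr³⁺(aq)]^2 / [Pb²⁺(aq)]^3 = 1.57×10^3 and log Q = 3.197.
Applying E = E° − (RT ln10/nF)·log Q gives +0.60 − (0.0591/6)(3.197) = +0.57 V.

+0.57 V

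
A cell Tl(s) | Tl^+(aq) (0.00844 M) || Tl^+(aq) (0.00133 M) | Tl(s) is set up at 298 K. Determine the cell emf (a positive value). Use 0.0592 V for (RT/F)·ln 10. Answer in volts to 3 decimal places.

0.048 V

For a concentration cell E°cell = 0, since both electrodes use the same couple.
The compartment with the higher Tl^+(aq) concentration (0.00844 M) acts as the cathode; ions are reduced there and produced at the dilute (0.00133 M) anode.
With n = 1, Ecell = −(0.0592/1)·log([dilute]/[conc]) = −(0.0592/1)·log(0.00133/0.00844) = +0.048 V.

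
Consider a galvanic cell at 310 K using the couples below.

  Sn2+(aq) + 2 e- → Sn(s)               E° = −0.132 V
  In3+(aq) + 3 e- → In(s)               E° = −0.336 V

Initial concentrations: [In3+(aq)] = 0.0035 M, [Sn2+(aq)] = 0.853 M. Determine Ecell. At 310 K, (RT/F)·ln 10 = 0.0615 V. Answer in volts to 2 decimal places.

The Sn²⁺/Sn couple has the more positive E°, so it is the cathode; In³⁺/In is the anode.
The standard potential is −0.132 − (−0.336) = +0.204 V and the balanced reaction transfers n = 6 electrons.
Balancing gives 3 Sn2+(aq) + 2 In(s) → 3 Sn(s) + 2 In3+(aq); hence Q = [In3+(aq)]^2 / [Sn2+(aq)]^3 = 1.97×10^−5 (log Q = −4.705).
Applying E = E° − (RT ln10/nF)·log Q gives +0.204 − (0.0615/6)(−4.705) = +0.25 V.

+0.25 V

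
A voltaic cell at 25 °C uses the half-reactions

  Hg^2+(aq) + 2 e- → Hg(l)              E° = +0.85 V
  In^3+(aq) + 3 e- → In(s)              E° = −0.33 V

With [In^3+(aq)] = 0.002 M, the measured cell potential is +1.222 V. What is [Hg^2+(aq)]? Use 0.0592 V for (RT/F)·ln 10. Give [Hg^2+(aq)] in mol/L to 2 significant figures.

The Hg²⁺/Hg couple has the larger reduction potential, so it is the cathode: E°cell = +0.85 − (−0.33) = +1.18 V and n = 6.
From the Nernst equation, log Q = n(E° − E)/0.0592 = 6·(+1.18 − (+1.222))/0.0592 = −4.257.
For 3 Hg^2+(aq) + 2 In(s) → 3 Hg(l) + 2 In^3+(aq), the reaction quotient is Q = [In^3+(aq)]^2 / [Hg^2+(aq)]^3.
Substituting the known concentrations and solving, log [Hg^2+(aq)] = −0.380 and [Hg^2+(aq)] = 0.42 M.

0.42 M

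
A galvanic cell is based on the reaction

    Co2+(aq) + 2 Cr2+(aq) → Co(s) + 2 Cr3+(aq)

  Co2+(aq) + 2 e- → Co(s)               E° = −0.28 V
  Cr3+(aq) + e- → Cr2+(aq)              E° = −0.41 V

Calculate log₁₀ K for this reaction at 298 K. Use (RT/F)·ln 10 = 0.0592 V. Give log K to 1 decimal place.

The Co²⁺/Co couple is reduced (cathode); E°cell = −0.28 − (−0.41) = +0.13 V with n = 2.
At equilibrium E = 0, so log K = nE°cell / 0.0592 = (2)(+0.13) / 0.0592 = 4.4.

log K = 4.4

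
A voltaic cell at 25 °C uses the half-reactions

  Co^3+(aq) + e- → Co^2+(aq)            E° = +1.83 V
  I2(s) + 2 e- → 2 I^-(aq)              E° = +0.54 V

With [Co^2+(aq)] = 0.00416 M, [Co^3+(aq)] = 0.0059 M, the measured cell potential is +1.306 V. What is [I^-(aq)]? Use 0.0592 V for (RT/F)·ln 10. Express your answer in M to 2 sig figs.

The Co³⁺/Co²⁺ couple has the larger reduction potential, so it is the cathode: E°cell = +1.83 − (+0.54) = +1.29 V and n = 2.
Rearranging E = E° − (0.0592/n)·log Q gives log Q = 2(+1.29 − (+1.306))/0.0592 = −0.541.
The balanced reaction is 2 Co^3+(aq) + 2 I^-(aq) → 2 Co^2+(aq) + I2(s), so Q = [Co^2+(aq)]^2 / ([Co^3+(aq)]^2·[I^-(aq)]^2).
Isolating [I^-(aq)] in Q = 10^{−0.541} yields log [I^-(aq)] = 0.119, i.e. 1.3 M.

1.3 M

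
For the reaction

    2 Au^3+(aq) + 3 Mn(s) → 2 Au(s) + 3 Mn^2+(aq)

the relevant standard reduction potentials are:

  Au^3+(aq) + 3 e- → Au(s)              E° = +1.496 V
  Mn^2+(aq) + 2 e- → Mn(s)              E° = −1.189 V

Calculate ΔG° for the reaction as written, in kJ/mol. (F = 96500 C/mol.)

−1555 kJ/mol

In the reaction as written Au^3+(aq) is reduced, so the Au³⁺/Au couple is the cathode and Mn²⁺/Mn is the anode.
E°cell = +1.496 − (−1.189) = +2.685 V; balancing electrons gives n = 6.
ΔG° = −nFE°cell = −(6)(96500)(+2.685) J/mol = −1555 kJ/mol.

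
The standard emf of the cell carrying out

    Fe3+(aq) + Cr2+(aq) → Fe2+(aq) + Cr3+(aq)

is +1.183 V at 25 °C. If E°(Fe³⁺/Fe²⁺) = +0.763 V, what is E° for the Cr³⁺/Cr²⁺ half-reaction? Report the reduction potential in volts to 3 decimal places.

In the reaction as written the Fe³⁺/Fe²⁺ couple is reduced (cathode) and Cr³⁺/Cr²⁺ is oxidized (anode), so E°cell = E°(Fe³⁺/Fe²⁺) − E°(Cr³⁺/Cr²⁺).
E°(Cr³⁺/Cr²⁺) = E°(cathode) − E°cell = +0.763 − (+1.183) = −0.420 V.

−0.420 V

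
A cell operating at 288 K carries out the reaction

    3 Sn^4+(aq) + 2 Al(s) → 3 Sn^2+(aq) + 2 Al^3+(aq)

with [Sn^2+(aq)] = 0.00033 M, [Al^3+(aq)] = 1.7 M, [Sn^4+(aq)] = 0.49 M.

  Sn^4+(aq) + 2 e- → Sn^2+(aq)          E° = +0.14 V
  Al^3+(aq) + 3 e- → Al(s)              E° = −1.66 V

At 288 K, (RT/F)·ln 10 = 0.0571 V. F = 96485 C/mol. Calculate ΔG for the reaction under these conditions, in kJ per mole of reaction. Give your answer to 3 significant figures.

−1090 kJ/mol

E°cell = +0.14 − (−1.66) = +1.80 V; the balanced reaction transfers n = 6 electrons.
The reaction quotient is ([Sn^2+(aq)]^3·[Al^3+(aq)]^2) / [Sn^4+(aq)]^3 = 8.83×10^−10; by Nernst, E = +1.80 − (0.0571/6)(−9.054) = +1.8862 V.
Finally ΔG = −nFE = −(6)(96485 C/mol)(+1.8862 V) = −1090 kJ/mol.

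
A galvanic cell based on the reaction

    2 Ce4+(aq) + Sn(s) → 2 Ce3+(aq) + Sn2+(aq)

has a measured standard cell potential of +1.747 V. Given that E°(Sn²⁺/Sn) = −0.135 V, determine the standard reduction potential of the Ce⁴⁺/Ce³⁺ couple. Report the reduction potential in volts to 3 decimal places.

+1.612 V

In the reaction as written the Ce⁴⁺/Ce³⁺ couple is reduced (cathode) and Sn²⁺/Sn is oxidized (anode), so E°cell = E°(Ce⁴⁺/Ce³⁺) − E°(Sn²⁺/Sn).
E°(Ce⁴⁺/Ce³⁺) = E°cell + E°(anode) = +1.747 + (−0.135) = +1.612 V.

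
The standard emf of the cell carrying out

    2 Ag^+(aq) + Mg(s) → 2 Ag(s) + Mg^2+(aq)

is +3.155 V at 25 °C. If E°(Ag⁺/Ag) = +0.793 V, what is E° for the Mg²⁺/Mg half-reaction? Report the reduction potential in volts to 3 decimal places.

−2.362 V

In the reaction as written the Ag⁺/Ag couple is reduced (cathode) and Mg²⁺/Mg is oxidized (anode), so E°cell = E°(Ag⁺/Ag) − E°(Mg²⁺/Mg).
E°(Mg²⁺/Mg) = E°(cathode) − E°cell = +0.793 − (+3.155) = −2.362 V.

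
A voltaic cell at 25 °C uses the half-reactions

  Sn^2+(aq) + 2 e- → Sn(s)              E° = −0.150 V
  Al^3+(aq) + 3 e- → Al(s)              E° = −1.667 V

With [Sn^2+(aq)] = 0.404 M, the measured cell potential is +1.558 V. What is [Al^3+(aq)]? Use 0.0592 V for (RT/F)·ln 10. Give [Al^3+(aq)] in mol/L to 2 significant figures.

With Sn²⁺/Sn at the cathode and Al³⁺/Al at the anode, E°cell = −0.150 − (−1.667) = +1.517 V (n = 6).
Rearranging E = E° − (0.0592/n)·log Q gives log Q = 6(+1.517 − (+1.558))/0.0592 = −4.155.
Balancing electrons gives 3 Sn^2+(aq) + 2 Al(s) → 3 Sn(s) + 2 Al^3+(aq); thus Q = [Al^3+(aq)]^2 / [Sn^2+(aq)]^3.
Solving for the unknown gives log [Al^3+(aq)] = −2.668, so [Al^3+(aq)] ≈ 0.0021 M.

0.0021 M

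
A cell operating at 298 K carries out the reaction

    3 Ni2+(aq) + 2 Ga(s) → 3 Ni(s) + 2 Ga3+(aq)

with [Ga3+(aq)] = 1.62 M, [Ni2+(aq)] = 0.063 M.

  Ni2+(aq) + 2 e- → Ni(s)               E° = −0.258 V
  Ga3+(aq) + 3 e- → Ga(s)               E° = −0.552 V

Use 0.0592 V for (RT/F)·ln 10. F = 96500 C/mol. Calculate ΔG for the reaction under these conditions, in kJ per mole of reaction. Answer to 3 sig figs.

E°cell = −0.258 − (−0.552) = +0.294 V; the balanced reaction transfers n = 6 electrons.
Here Q = [Ga3+(aq)]^2 / [Ni2+(aq)]^3 = 1.05×10^4 (log Q = 4.021), giving E = +0.294 − (0.0592/6)·(4.021) = +0.2543 V.
ΔG = −nFE = −(6)(96500)(+0.2543) J/mol = −147 kJ/mol.

−147 kJ/mol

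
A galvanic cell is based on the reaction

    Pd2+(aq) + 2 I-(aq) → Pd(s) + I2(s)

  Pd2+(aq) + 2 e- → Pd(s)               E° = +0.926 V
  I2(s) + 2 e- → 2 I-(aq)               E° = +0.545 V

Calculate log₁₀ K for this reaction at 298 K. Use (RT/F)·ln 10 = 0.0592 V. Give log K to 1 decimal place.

The Pd²⁺/Pd couple is reduced (cathode); E°cell = +0.926 − (+0.545) = +0.381 V with n = 2.
At equilibrium E = 0, so log K = nE°cell / 0.0592 = (2)(+0.381) / 0.0592 = 12.9.

log K = 12.9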